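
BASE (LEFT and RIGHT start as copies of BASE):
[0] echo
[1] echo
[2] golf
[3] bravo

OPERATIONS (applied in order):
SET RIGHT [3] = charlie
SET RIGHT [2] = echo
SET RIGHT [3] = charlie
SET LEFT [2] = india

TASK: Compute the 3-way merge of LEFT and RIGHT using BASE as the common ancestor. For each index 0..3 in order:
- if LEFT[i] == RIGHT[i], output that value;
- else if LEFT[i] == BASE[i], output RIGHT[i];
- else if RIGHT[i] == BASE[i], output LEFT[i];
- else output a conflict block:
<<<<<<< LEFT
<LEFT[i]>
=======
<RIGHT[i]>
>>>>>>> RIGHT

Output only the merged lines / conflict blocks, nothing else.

Final LEFT:  [echo, echo, india, bravo]
Final RIGHT: [echo, echo, echo, charlie]
i=0: L=echo R=echo -> agree -> echo
i=1: L=echo R=echo -> agree -> echo
i=2: BASE=golf L=india R=echo all differ -> CONFLICT
i=3: L=bravo=BASE, R=charlie -> take RIGHT -> charlie

Answer: echo
echo
<<<<<<< LEFT
india
=======
echo
>>>>>>> RIGHT
charlie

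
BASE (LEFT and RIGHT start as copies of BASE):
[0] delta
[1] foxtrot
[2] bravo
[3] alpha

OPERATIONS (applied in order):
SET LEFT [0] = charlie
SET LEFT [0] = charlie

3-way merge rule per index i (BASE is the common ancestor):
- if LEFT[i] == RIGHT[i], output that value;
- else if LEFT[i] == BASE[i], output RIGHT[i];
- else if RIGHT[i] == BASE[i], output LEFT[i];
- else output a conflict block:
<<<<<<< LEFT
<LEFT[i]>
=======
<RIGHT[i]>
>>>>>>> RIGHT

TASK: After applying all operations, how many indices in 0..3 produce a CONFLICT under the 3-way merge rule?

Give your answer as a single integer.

Final LEFT:  [charlie, foxtrot, bravo, alpha]
Final RIGHT: [delta, foxtrot, bravo, alpha]
i=0: L=charlie, R=delta=BASE -> take LEFT -> charlie
i=1: L=foxtrot R=foxtrot -> agree -> foxtrot
i=2: L=bravo R=bravo -> agree -> bravo
i=3: L=alpha R=alpha -> agree -> alpha
Conflict count: 0

Answer: 0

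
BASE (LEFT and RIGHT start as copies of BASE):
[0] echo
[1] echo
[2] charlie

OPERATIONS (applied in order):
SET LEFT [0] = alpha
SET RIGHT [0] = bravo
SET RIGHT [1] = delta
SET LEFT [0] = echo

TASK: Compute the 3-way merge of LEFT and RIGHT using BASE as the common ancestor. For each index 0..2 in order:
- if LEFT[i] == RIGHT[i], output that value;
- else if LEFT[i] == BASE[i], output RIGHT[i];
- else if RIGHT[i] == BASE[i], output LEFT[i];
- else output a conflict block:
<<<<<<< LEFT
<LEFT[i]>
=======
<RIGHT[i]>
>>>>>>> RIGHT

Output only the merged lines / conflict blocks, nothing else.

Answer: bravo
delta
charlie

Derivation:
Final LEFT:  [echo, echo, charlie]
Final RIGHT: [bravo, delta, charlie]
i=0: L=echo=BASE, R=bravo -> take RIGHT -> bravo
i=1: L=echo=BASE, R=delta -> take RIGHT -> delta
i=2: L=charlie R=charlie -> agree -> charlie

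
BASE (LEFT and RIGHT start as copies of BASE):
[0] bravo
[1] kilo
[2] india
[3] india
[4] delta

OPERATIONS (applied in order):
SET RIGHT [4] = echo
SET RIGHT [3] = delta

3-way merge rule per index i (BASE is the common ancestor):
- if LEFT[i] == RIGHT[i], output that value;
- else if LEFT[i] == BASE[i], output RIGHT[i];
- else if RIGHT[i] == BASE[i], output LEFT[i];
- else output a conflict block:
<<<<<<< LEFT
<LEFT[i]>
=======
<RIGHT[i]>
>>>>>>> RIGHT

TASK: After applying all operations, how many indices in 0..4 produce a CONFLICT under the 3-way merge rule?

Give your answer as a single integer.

Answer: 0

Derivation:
Final LEFT:  [bravo, kilo, india, india, delta]
Final RIGHT: [bravo, kilo, india, delta, echo]
i=0: L=bravo R=bravo -> agree -> bravo
i=1: L=kilo R=kilo -> agree -> kilo
i=2: L=india R=india -> agree -> india
i=3: L=india=BASE, R=delta -> take RIGHT -> delta
i=4: L=delta=BASE, R=echo -> take RIGHT -> echo
Conflict count: 0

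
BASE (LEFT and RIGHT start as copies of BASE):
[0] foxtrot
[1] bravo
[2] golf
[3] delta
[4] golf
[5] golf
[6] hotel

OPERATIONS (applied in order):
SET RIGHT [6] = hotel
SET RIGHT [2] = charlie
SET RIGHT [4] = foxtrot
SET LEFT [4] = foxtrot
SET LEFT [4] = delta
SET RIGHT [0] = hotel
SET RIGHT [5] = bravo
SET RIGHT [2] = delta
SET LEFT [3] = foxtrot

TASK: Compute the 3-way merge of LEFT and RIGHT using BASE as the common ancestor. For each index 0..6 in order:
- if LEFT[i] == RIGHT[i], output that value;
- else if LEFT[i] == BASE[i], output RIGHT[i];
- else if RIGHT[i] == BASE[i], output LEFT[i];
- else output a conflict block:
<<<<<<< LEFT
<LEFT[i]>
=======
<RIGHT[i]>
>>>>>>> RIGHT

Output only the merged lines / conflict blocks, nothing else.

Answer: hotel
bravo
delta
foxtrot
<<<<<<< LEFT
delta
=======
foxtrot
>>>>>>> RIGHT
bravo
hotel

Derivation:
Final LEFT:  [foxtrot, bravo, golf, foxtrot, delta, golf, hotel]
Final RIGHT: [hotel, bravo, delta, delta, foxtrot, bravo, hotel]
i=0: L=foxtrot=BASE, R=hotel -> take RIGHT -> hotel
i=1: L=bravo R=bravo -> agree -> bravo
i=2: L=golf=BASE, R=delta -> take RIGHT -> delta
i=3: L=foxtrot, R=delta=BASE -> take LEFT -> foxtrot
i=4: BASE=golf L=delta R=foxtrot all differ -> CONFLICT
i=5: L=golf=BASE, R=bravo -> take RIGHT -> bravo
i=6: L=hotel R=hotel -> agree -> hotel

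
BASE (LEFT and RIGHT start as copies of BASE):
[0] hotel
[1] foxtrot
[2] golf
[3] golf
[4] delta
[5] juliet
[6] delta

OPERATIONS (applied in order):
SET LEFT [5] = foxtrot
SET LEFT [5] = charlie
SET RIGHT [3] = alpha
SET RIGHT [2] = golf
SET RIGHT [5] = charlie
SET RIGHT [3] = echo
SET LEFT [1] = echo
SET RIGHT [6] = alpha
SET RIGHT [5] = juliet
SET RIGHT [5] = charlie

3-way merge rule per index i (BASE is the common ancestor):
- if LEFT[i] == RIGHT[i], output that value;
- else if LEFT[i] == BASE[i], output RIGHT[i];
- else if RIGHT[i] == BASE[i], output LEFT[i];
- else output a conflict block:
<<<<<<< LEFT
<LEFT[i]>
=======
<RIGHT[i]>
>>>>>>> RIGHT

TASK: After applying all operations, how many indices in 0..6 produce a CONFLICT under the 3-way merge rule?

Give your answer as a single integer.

Answer: 0

Derivation:
Final LEFT:  [hotel, echo, golf, golf, delta, charlie, delta]
Final RIGHT: [hotel, foxtrot, golf, echo, delta, charlie, alpha]
i=0: L=hotel R=hotel -> agree -> hotel
i=1: L=echo, R=foxtrot=BASE -> take LEFT -> echo
i=2: L=golf R=golf -> agree -> golf
i=3: L=golf=BASE, R=echo -> take RIGHT -> echo
i=4: L=delta R=delta -> agree -> delta
i=5: L=charlie R=charlie -> agree -> charlie
i=6: L=delta=BASE, R=alpha -> take RIGHT -> alpha
Conflict count: 0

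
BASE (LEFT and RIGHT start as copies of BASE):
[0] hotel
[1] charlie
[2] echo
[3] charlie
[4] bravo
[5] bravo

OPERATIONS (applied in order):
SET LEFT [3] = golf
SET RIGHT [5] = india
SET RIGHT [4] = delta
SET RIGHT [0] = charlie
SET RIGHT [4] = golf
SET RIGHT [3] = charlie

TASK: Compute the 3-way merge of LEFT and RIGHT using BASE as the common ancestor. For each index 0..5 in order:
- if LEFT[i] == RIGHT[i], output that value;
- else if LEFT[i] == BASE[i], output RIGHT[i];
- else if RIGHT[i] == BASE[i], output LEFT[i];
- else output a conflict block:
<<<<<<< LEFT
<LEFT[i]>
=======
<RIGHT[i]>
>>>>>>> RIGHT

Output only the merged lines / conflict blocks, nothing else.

Answer: charlie
charlie
echo
golf
golf
india

Derivation:
Final LEFT:  [hotel, charlie, echo, golf, bravo, bravo]
Final RIGHT: [charlie, charlie, echo, charlie, golf, india]
i=0: L=hotel=BASE, R=charlie -> take RIGHT -> charlie
i=1: L=charlie R=charlie -> agree -> charlie
i=2: L=echo R=echo -> agree -> echo
i=3: L=golf, R=charlie=BASE -> take LEFT -> golf
i=4: L=bravo=BASE, R=golf -> take RIGHT -> golf
i=5: L=bravo=BASE, R=india -> take RIGHT -> india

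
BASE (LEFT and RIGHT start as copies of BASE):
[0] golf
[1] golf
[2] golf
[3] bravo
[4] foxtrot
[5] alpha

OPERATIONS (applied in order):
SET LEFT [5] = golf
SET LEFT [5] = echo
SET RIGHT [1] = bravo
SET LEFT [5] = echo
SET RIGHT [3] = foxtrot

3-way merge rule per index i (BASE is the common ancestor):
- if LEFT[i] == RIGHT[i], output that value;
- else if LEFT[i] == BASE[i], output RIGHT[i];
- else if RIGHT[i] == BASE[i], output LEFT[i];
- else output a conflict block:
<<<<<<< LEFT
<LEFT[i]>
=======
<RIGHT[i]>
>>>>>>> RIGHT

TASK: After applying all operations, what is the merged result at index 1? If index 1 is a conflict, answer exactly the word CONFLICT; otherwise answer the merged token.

Final LEFT:  [golf, golf, golf, bravo, foxtrot, echo]
Final RIGHT: [golf, bravo, golf, foxtrot, foxtrot, alpha]
i=0: L=golf R=golf -> agree -> golf
i=1: L=golf=BASE, R=bravo -> take RIGHT -> bravo
i=2: L=golf R=golf -> agree -> golf
i=3: L=bravo=BASE, R=foxtrot -> take RIGHT -> foxtrot
i=4: L=foxtrot R=foxtrot -> agree -> foxtrot
i=5: L=echo, R=alpha=BASE -> take LEFT -> echo
Index 1 -> bravo

Answer: bravo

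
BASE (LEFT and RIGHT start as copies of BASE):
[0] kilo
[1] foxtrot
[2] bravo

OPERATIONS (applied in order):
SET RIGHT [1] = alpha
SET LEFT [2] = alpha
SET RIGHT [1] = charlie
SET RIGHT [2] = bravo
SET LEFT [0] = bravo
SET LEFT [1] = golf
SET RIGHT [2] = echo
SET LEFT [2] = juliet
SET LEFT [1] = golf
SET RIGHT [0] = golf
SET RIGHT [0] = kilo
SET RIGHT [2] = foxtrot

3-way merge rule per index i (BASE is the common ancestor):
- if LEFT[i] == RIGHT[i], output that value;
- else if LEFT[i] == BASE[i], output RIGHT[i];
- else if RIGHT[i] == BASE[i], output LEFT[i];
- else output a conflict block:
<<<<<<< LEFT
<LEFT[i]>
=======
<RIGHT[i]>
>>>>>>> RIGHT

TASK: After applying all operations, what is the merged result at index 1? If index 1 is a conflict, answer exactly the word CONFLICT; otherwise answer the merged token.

Answer: CONFLICT

Derivation:
Final LEFT:  [bravo, golf, juliet]
Final RIGHT: [kilo, charlie, foxtrot]
i=0: L=bravo, R=kilo=BASE -> take LEFT -> bravo
i=1: BASE=foxtrot L=golf R=charlie all differ -> CONFLICT
i=2: BASE=bravo L=juliet R=foxtrot all differ -> CONFLICT
Index 1 -> CONFLICT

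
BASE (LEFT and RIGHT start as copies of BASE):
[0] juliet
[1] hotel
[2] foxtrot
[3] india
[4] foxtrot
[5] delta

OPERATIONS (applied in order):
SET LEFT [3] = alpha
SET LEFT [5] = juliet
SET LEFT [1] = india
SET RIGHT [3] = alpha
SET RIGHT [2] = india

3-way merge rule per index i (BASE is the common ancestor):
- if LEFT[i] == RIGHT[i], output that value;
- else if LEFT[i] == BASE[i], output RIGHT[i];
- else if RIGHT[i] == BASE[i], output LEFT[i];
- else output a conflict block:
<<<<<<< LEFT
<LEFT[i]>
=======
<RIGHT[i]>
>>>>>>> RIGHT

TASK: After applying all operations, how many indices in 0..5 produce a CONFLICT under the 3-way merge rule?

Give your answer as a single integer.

Answer: 0

Derivation:
Final LEFT:  [juliet, india, foxtrot, alpha, foxtrot, juliet]
Final RIGHT: [juliet, hotel, india, alpha, foxtrot, delta]
i=0: L=juliet R=juliet -> agree -> juliet
i=1: L=india, R=hotel=BASE -> take LEFT -> india
i=2: L=foxtrot=BASE, R=india -> take RIGHT -> india
i=3: L=alpha R=alpha -> agree -> alpha
i=4: L=foxtrot R=foxtrot -> agree -> foxtrot
i=5: L=juliet, R=delta=BASE -> take LEFT -> juliet
Conflict count: 0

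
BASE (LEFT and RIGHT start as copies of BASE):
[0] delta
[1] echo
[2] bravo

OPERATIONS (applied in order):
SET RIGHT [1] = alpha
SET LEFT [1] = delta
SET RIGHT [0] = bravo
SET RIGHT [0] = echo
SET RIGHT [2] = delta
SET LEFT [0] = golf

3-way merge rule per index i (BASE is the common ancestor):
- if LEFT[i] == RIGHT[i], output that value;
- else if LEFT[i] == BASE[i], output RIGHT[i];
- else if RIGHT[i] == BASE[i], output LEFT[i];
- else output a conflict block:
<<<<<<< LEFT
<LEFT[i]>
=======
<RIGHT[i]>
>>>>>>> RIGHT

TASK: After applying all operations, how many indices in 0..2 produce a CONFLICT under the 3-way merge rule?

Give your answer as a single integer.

Final LEFT:  [golf, delta, bravo]
Final RIGHT: [echo, alpha, delta]
i=0: BASE=delta L=golf R=echo all differ -> CONFLICT
i=1: BASE=echo L=delta R=alpha all differ -> CONFLICT
i=2: L=bravo=BASE, R=delta -> take RIGHT -> delta
Conflict count: 2

Answer: 2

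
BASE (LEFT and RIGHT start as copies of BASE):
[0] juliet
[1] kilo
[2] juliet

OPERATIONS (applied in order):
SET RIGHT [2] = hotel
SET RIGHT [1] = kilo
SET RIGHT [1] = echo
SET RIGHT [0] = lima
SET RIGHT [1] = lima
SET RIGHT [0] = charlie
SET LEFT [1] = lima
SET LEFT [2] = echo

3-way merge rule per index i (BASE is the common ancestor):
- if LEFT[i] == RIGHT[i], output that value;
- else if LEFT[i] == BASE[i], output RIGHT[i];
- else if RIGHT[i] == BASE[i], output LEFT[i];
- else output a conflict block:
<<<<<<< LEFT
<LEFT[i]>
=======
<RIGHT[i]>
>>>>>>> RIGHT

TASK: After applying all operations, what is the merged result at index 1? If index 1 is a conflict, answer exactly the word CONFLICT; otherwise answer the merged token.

Final LEFT:  [juliet, lima, echo]
Final RIGHT: [charlie, lima, hotel]
i=0: L=juliet=BASE, R=charlie -> take RIGHT -> charlie
i=1: L=lima R=lima -> agree -> lima
i=2: BASE=juliet L=echo R=hotel all differ -> CONFLICT
Index 1 -> lima

Answer: lima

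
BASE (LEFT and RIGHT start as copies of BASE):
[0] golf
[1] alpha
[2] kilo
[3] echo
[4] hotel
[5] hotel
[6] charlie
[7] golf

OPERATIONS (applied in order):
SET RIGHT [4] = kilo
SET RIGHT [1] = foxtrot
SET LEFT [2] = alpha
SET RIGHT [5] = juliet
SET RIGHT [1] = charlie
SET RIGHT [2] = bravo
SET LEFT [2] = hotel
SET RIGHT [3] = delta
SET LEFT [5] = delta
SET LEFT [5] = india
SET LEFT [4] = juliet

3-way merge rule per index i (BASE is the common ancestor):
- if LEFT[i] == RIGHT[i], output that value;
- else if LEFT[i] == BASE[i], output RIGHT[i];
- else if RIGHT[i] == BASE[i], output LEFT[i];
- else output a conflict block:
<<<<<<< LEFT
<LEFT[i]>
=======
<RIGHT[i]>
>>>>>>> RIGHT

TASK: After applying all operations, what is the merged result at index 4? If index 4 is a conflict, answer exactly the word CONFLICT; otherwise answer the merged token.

Answer: CONFLICT

Derivation:
Final LEFT:  [golf, alpha, hotel, echo, juliet, india, charlie, golf]
Final RIGHT: [golf, charlie, bravo, delta, kilo, juliet, charlie, golf]
i=0: L=golf R=golf -> agree -> golf
i=1: L=alpha=BASE, R=charlie -> take RIGHT -> charlie
i=2: BASE=kilo L=hotel R=bravo all differ -> CONFLICT
i=3: L=echo=BASE, R=delta -> take RIGHT -> delta
i=4: BASE=hotel L=juliet R=kilo all differ -> CONFLICT
i=5: BASE=hotel L=india R=juliet all differ -> CONFLICT
i=6: L=charlie R=charlie -> agree -> charlie
i=7: L=golf R=golf -> agree -> golf
Index 4 -> CONFLICT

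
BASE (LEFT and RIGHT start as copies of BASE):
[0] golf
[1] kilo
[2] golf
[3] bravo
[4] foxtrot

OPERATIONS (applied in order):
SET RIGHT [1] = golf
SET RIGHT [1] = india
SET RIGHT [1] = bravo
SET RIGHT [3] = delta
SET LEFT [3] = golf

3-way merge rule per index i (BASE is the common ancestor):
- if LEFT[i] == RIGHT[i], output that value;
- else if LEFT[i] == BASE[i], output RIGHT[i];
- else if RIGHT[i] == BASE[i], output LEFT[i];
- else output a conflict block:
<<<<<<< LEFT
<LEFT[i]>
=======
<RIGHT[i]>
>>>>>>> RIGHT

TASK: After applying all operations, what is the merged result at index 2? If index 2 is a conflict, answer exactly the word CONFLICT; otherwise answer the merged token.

Final LEFT:  [golf, kilo, golf, golf, foxtrot]
Final RIGHT: [golf, bravo, golf, delta, foxtrot]
i=0: L=golf R=golf -> agree -> golf
i=1: L=kilo=BASE, R=bravo -> take RIGHT -> bravo
i=2: L=golf R=golf -> agree -> golf
i=3: BASE=bravo L=golf R=delta all differ -> CONFLICT
i=4: L=foxtrot R=foxtrot -> agree -> foxtrot
Index 2 -> golf

Answer: golf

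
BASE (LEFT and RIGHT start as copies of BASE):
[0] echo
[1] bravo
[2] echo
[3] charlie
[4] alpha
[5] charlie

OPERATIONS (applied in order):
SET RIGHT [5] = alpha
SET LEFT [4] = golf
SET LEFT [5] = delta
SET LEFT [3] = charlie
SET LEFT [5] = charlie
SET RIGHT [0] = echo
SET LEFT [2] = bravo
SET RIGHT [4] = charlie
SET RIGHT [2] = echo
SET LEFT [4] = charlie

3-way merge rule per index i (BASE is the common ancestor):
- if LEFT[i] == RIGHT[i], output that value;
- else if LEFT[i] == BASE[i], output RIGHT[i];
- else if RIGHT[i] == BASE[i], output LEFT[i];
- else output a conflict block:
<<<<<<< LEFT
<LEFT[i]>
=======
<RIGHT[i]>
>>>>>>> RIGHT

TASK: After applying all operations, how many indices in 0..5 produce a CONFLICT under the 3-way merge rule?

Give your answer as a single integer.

Answer: 0

Derivation:
Final LEFT:  [echo, bravo, bravo, charlie, charlie, charlie]
Final RIGHT: [echo, bravo, echo, charlie, charlie, alpha]
i=0: L=echo R=echo -> agree -> echo
i=1: L=bravo R=bravo -> agree -> bravo
i=2: L=bravo, R=echo=BASE -> take LEFT -> bravo
i=3: L=charlie R=charlie -> agree -> charlie
i=4: L=charlie R=charlie -> agree -> charlie
i=5: L=charlie=BASE, R=alpha -> take RIGHT -> alpha
Conflict count: 0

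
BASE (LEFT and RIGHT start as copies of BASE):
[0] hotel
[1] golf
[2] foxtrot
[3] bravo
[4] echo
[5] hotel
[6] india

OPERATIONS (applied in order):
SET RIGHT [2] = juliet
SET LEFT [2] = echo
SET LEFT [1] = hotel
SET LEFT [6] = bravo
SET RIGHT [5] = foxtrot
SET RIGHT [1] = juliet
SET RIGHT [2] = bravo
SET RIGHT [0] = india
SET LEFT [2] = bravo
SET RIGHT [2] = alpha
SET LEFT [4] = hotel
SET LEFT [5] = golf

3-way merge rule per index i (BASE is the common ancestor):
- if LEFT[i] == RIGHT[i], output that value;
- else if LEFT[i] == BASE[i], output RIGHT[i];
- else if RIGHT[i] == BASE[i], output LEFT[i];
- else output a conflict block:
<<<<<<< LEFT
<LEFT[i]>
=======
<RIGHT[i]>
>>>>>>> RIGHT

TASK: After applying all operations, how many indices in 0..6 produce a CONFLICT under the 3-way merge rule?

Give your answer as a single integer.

Final LEFT:  [hotel, hotel, bravo, bravo, hotel, golf, bravo]
Final RIGHT: [india, juliet, alpha, bravo, echo, foxtrot, india]
i=0: L=hotel=BASE, R=india -> take RIGHT -> india
i=1: BASE=golf L=hotel R=juliet all differ -> CONFLICT
i=2: BASE=foxtrot L=bravo R=alpha all differ -> CONFLICT
i=3: L=bravo R=bravo -> agree -> bravo
i=4: L=hotel, R=echo=BASE -> take LEFT -> hotel
i=5: BASE=hotel L=golf R=foxtrot all differ -> CONFLICT
i=6: L=bravo, R=india=BASE -> take LEFT -> bravo
Conflict count: 3

Answer: 3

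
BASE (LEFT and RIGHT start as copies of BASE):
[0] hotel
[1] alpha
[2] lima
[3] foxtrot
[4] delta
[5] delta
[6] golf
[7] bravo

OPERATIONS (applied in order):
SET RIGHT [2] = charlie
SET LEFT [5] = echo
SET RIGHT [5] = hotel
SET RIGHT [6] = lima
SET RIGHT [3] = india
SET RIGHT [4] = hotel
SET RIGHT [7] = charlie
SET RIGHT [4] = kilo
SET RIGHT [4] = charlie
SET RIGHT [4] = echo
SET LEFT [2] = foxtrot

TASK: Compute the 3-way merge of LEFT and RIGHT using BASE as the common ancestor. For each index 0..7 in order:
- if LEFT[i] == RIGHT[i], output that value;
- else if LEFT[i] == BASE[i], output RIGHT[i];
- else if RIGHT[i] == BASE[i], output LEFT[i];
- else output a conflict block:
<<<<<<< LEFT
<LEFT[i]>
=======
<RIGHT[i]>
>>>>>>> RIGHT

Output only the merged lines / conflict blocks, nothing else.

Answer: hotel
alpha
<<<<<<< LEFT
foxtrot
=======
charlie
>>>>>>> RIGHT
india
echo
<<<<<<< LEFT
echo
=======
hotel
>>>>>>> RIGHT
lima
charlie

Derivation:
Final LEFT:  [hotel, alpha, foxtrot, foxtrot, delta, echo, golf, bravo]
Final RIGHT: [hotel, alpha, charlie, india, echo, hotel, lima, charlie]
i=0: L=hotel R=hotel -> agree -> hotel
i=1: L=alpha R=alpha -> agree -> alpha
i=2: BASE=lima L=foxtrot R=charlie all differ -> CONFLICT
i=3: L=foxtrot=BASE, R=india -> take RIGHT -> india
i=4: L=delta=BASE, R=echo -> take RIGHT -> echo
i=5: BASE=delta L=echo R=hotel all differ -> CONFLICT
i=6: L=golf=BASE, R=lima -> take RIGHT -> lima
i=7: L=bravo=BASE, R=charlie -> take RIGHT -> charlie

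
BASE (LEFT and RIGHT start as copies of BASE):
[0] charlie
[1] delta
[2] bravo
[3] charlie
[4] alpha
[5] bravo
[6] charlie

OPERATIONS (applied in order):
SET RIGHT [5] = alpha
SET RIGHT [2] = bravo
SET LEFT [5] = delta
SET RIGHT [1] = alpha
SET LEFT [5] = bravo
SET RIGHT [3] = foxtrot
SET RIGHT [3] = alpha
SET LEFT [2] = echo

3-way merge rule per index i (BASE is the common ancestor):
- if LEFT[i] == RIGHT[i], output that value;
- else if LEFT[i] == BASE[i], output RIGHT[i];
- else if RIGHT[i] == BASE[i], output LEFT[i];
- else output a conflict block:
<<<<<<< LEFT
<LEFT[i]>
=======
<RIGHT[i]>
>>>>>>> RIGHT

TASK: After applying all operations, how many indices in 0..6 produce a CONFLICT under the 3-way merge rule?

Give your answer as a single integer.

Final LEFT:  [charlie, delta, echo, charlie, alpha, bravo, charlie]
Final RIGHT: [charlie, alpha, bravo, alpha, alpha, alpha, charlie]
i=0: L=charlie R=charlie -> agree -> charlie
i=1: L=delta=BASE, R=alpha -> take RIGHT -> alpha
i=2: L=echo, R=bravo=BASE -> take LEFT -> echo
i=3: L=charlie=BASE, R=alpha -> take RIGHT -> alpha
i=4: L=alpha R=alpha -> agree -> alpha
i=5: L=bravo=BASE, R=alpha -> take RIGHT -> alpha
i=6: L=charlie R=charlie -> agree -> charlie
Conflict count: 0

Answer: 0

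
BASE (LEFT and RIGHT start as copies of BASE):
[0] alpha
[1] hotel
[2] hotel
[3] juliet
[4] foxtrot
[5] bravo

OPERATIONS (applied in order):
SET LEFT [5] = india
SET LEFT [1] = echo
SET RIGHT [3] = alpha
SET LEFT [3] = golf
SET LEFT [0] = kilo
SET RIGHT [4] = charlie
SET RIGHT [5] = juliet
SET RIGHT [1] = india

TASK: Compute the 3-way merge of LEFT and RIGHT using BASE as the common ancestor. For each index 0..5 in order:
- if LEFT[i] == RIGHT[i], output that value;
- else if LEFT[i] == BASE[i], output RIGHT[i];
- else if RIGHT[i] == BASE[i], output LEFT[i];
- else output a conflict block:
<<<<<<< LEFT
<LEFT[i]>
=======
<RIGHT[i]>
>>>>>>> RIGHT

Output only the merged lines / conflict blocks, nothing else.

Answer: kilo
<<<<<<< LEFT
echo
=======
india
>>>>>>> RIGHT
hotel
<<<<<<< LEFT
golf
=======
alpha
>>>>>>> RIGHT
charlie
<<<<<<< LEFT
india
=======
juliet
>>>>>>> RIGHT

Derivation:
Final LEFT:  [kilo, echo, hotel, golf, foxtrot, india]
Final RIGHT: [alpha, india, hotel, alpha, charlie, juliet]
i=0: L=kilo, R=alpha=BASE -> take LEFT -> kilo
i=1: BASE=hotel L=echo R=india all differ -> CONFLICT
i=2: L=hotel R=hotel -> agree -> hotel
i=3: BASE=juliet L=golf R=alpha all differ -> CONFLICT
i=4: L=foxtrot=BASE, R=charlie -> take RIGHT -> charlie
i=5: BASE=bravo L=india R=juliet all differ -> CONFLICT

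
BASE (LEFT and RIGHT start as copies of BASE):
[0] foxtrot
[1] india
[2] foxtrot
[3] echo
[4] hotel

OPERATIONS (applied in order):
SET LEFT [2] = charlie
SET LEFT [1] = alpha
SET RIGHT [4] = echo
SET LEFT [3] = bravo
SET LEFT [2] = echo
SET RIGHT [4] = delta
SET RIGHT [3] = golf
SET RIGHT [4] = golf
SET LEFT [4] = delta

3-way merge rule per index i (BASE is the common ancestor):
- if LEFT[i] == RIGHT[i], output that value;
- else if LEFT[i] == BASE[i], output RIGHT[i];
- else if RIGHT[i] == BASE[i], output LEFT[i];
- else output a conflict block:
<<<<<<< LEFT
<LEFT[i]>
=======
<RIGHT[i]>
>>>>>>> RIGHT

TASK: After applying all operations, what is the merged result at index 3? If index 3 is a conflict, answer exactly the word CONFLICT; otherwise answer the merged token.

Final LEFT:  [foxtrot, alpha, echo, bravo, delta]
Final RIGHT: [foxtrot, india, foxtrot, golf, golf]
i=0: L=foxtrot R=foxtrot -> agree -> foxtrot
i=1: L=alpha, R=india=BASE -> take LEFT -> alpha
i=2: L=echo, R=foxtrot=BASE -> take LEFT -> echo
i=3: BASE=echo L=bravo R=golf all differ -> CONFLICT
i=4: BASE=hotel L=delta R=golf all differ -> CONFLICT
Index 3 -> CONFLICT

Answer: CONFLICT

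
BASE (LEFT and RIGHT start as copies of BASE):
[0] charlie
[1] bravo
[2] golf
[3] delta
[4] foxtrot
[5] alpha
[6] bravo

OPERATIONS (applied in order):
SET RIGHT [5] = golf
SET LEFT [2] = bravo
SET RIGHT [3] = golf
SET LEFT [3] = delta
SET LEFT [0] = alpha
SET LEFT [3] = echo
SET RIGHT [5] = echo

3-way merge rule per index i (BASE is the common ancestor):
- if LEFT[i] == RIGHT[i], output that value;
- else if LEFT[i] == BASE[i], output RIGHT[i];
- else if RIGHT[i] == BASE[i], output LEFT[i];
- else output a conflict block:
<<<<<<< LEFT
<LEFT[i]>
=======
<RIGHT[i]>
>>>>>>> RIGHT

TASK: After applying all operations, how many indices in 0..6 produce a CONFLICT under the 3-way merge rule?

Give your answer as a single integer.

Final LEFT:  [alpha, bravo, bravo, echo, foxtrot, alpha, bravo]
Final RIGHT: [charlie, bravo, golf, golf, foxtrot, echo, bravo]
i=0: L=alpha, R=charlie=BASE -> take LEFT -> alpha
i=1: L=bravo R=bravo -> agree -> bravo
i=2: L=bravo, R=golf=BASE -> take LEFT -> bravo
i=3: BASE=delta L=echo R=golf all differ -> CONFLICT
i=4: L=foxtrot R=foxtrot -> agree -> foxtrot
i=5: L=alpha=BASE, R=echo -> take RIGHT -> echo
i=6: L=bravo R=bravo -> agree -> bravo
Conflict count: 1

Answer: 1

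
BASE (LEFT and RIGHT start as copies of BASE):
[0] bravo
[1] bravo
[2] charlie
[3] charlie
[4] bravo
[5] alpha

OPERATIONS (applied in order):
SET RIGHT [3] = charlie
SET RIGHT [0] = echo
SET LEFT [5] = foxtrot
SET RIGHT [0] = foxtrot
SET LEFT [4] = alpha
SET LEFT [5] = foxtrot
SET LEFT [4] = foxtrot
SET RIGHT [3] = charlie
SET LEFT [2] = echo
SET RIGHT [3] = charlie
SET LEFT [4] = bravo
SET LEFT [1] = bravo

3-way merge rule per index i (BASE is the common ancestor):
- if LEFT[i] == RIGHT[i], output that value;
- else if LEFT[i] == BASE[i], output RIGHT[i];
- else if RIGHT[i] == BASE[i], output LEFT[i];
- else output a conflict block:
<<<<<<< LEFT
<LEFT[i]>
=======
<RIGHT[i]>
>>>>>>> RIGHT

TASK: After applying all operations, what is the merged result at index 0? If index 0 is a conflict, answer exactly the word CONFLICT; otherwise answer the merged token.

Final LEFT:  [bravo, bravo, echo, charlie, bravo, foxtrot]
Final RIGHT: [foxtrot, bravo, charlie, charlie, bravo, alpha]
i=0: L=bravo=BASE, R=foxtrot -> take RIGHT -> foxtrot
i=1: L=bravo R=bravo -> agree -> bravo
i=2: L=echo, R=charlie=BASE -> take LEFT -> echo
i=3: L=charlie R=charlie -> agree -> charlie
i=4: L=bravo R=bravo -> agree -> bravo
i=5: L=foxtrot, R=alpha=BASE -> take LEFT -> foxtrot
Index 0 -> foxtrot

Answer: foxtrot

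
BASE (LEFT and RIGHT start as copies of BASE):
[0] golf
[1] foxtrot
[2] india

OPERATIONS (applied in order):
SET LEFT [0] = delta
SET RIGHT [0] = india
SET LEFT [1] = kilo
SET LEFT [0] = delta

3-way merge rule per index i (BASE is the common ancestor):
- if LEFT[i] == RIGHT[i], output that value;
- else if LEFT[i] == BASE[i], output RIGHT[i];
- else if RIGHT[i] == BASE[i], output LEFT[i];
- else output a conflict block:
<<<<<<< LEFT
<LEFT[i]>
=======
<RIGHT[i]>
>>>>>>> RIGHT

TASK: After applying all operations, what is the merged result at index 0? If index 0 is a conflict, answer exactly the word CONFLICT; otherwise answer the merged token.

Answer: CONFLICT

Derivation:
Final LEFT:  [delta, kilo, india]
Final RIGHT: [india, foxtrot, india]
i=0: BASE=golf L=delta R=india all differ -> CONFLICT
i=1: L=kilo, R=foxtrot=BASE -> take LEFT -> kilo
i=2: L=india R=india -> agree -> india
Index 0 -> CONFLICT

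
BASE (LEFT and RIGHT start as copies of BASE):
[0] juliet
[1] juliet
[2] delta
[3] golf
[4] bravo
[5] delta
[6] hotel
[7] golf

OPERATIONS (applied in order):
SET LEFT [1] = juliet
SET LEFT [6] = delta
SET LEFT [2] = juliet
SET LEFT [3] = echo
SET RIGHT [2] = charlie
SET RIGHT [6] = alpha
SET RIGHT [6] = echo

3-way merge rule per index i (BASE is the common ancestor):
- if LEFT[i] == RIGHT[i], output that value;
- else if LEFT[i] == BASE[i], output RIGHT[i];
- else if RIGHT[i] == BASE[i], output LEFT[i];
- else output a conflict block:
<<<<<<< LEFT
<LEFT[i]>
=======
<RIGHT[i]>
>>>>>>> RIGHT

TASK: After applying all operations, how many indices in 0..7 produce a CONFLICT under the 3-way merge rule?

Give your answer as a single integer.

Final LEFT:  [juliet, juliet, juliet, echo, bravo, delta, delta, golf]
Final RIGHT: [juliet, juliet, charlie, golf, bravo, delta, echo, golf]
i=0: L=juliet R=juliet -> agree -> juliet
i=1: L=juliet R=juliet -> agree -> juliet
i=2: BASE=delta L=juliet R=charlie all differ -> CONFLICT
i=3: L=echo, R=golf=BASE -> take LEFT -> echo
i=4: L=bravo R=bravo -> agree -> bravo
i=5: L=delta R=delta -> agree -> delta
i=6: BASE=hotel L=delta R=echo all differ -> CONFLICT
i=7: L=golf R=golf -> agree -> golf
Conflict count: 2

Answer: 2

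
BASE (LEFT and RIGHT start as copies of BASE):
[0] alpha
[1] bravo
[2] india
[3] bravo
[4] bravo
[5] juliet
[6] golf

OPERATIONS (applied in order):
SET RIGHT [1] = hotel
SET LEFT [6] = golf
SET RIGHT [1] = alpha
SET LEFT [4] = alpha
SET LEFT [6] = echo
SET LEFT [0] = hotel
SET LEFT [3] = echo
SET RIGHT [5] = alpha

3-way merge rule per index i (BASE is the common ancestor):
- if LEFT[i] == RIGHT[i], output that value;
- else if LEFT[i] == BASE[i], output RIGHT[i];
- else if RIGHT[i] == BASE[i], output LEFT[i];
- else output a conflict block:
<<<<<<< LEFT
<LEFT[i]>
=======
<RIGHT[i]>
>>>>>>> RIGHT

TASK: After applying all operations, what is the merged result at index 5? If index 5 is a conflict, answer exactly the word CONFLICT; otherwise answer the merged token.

Answer: alpha

Derivation:
Final LEFT:  [hotel, bravo, india, echo, alpha, juliet, echo]
Final RIGHT: [alpha, alpha, india, bravo, bravo, alpha, golf]
i=0: L=hotel, R=alpha=BASE -> take LEFT -> hotel
i=1: L=bravo=BASE, R=alpha -> take RIGHT -> alpha
i=2: L=india R=india -> agree -> india
i=3: L=echo, R=bravo=BASE -> take LEFT -> echo
i=4: L=alpha, R=bravo=BASE -> take LEFT -> alpha
i=5: L=juliet=BASE, R=alpha -> take RIGHT -> alpha
i=6: L=echo, R=golf=BASE -> take LEFT -> echo
Index 5 -> alpha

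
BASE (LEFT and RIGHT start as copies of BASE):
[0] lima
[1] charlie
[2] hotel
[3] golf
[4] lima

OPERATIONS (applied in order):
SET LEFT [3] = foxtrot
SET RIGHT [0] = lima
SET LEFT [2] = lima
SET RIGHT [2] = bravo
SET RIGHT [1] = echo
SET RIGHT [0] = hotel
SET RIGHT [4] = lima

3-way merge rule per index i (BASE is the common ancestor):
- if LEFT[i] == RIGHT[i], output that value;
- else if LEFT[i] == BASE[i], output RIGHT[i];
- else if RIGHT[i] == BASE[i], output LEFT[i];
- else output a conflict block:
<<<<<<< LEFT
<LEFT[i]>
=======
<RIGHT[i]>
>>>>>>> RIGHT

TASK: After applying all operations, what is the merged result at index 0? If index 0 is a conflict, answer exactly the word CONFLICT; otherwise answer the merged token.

Answer: hotel

Derivation:
Final LEFT:  [lima, charlie, lima, foxtrot, lima]
Final RIGHT: [hotel, echo, bravo, golf, lima]
i=0: L=lima=BASE, R=hotel -> take RIGHT -> hotel
i=1: L=charlie=BASE, R=echo -> take RIGHT -> echo
i=2: BASE=hotel L=lima R=bravo all differ -> CONFLICT
i=3: L=foxtrot, R=golf=BASE -> take LEFT -> foxtrot
i=4: L=lima R=lima -> agree -> lima
Index 0 -> hotel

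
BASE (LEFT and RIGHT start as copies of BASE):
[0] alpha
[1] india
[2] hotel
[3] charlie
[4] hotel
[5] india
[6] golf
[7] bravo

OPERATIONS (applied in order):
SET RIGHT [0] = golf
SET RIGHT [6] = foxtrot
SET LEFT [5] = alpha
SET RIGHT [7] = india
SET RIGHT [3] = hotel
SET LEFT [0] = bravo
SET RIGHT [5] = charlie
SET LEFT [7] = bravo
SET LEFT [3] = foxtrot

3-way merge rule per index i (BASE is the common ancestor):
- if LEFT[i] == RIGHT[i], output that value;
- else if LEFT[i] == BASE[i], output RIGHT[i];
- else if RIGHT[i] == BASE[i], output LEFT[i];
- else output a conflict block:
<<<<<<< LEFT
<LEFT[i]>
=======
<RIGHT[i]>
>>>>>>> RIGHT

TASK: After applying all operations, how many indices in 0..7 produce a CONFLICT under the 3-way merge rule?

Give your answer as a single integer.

Final LEFT:  [bravo, india, hotel, foxtrot, hotel, alpha, golf, bravo]
Final RIGHT: [golf, india, hotel, hotel, hotel, charlie, foxtrot, india]
i=0: BASE=alpha L=bravo R=golf all differ -> CONFLICT
i=1: L=india R=india -> agree -> india
i=2: L=hotel R=hotel -> agree -> hotel
i=3: BASE=charlie L=foxtrot R=hotel all differ -> CONFLICT
i=4: L=hotel R=hotel -> agree -> hotel
i=5: BASE=india L=alpha R=charlie all differ -> CONFLICT
i=6: L=golf=BASE, R=foxtrot -> take RIGHT -> foxtrot
i=7: L=bravo=BASE, R=india -> take RIGHT -> india
Conflict count: 3

Answer: 3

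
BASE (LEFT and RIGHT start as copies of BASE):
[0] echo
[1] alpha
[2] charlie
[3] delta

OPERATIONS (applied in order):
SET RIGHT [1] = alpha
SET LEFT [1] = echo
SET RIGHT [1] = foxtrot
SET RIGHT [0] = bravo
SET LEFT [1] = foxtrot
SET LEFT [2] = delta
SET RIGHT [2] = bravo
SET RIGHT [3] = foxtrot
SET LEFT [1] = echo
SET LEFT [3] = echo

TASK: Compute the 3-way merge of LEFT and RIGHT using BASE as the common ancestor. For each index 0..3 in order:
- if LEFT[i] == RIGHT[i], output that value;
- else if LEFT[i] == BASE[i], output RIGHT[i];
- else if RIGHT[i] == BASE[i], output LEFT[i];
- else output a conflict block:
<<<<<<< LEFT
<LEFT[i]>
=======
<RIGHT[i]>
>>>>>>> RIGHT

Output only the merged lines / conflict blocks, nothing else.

Final LEFT:  [echo, echo, delta, echo]
Final RIGHT: [bravo, foxtrot, bravo, foxtrot]
i=0: L=echo=BASE, R=bravo -> take RIGHT -> bravo
i=1: BASE=alpha L=echo R=foxtrot all differ -> CONFLICT
i=2: BASE=charlie L=delta R=bravo all differ -> CONFLICT
i=3: BASE=delta L=echo R=foxtrot all differ -> CONFLICT

Answer: bravo
<<<<<<< LEFT
echo
=======
foxtrot
>>>>>>> RIGHT
<<<<<<< LEFT
delta
=======
bravo
>>>>>>> RIGHT
<<<<<<< LEFT
echo
=======
foxtrot
>>>>>>> RIGHT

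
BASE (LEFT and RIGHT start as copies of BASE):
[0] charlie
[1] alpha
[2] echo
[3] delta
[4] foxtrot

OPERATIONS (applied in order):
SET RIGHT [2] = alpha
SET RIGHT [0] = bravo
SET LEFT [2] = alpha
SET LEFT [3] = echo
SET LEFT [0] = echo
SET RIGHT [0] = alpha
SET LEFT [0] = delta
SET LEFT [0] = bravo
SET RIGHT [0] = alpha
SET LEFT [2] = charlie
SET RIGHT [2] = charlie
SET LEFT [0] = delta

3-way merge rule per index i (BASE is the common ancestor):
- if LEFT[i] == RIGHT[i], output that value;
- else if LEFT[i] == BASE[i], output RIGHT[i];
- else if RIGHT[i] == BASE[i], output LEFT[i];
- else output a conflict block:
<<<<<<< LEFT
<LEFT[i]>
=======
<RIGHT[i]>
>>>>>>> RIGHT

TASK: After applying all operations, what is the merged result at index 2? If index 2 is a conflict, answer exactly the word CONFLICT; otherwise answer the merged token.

Answer: charlie

Derivation:
Final LEFT:  [delta, alpha, charlie, echo, foxtrot]
Final RIGHT: [alpha, alpha, charlie, delta, foxtrot]
i=0: BASE=charlie L=delta R=alpha all differ -> CONFLICT
i=1: L=alpha R=alpha -> agree -> alpha
i=2: L=charlie R=charlie -> agree -> charlie
i=3: L=echo, R=delta=BASE -> take LEFT -> echo
i=4: L=foxtrot R=foxtrot -> agree -> foxtrot
Index 2 -> charlie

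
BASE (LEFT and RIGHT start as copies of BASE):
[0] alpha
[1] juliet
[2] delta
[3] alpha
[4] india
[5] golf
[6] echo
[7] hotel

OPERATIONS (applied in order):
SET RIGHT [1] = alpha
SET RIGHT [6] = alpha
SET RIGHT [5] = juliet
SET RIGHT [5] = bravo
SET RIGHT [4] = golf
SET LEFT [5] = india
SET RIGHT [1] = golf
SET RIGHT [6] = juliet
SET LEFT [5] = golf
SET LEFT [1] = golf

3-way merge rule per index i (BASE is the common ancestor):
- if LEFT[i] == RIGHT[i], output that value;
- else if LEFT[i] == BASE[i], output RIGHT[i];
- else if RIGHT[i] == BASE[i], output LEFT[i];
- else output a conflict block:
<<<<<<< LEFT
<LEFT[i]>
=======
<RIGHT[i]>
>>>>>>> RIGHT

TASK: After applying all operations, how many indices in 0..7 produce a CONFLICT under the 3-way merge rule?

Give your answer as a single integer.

Answer: 0

Derivation:
Final LEFT:  [alpha, golf, delta, alpha, india, golf, echo, hotel]
Final RIGHT: [alpha, golf, delta, alpha, golf, bravo, juliet, hotel]
i=0: L=alpha R=alpha -> agree -> alpha
i=1: L=golf R=golf -> agree -> golf
i=2: L=delta R=delta -> agree -> delta
i=3: L=alpha R=alpha -> agree -> alpha
i=4: L=india=BASE, R=golf -> take RIGHT -> golf
i=5: L=golf=BASE, R=bravo -> take RIGHT -> bravo
i=6: L=echo=BASE, R=juliet -> take RIGHT -> juliet
i=7: L=hotel R=hotel -> agree -> hotel
Conflict count: 0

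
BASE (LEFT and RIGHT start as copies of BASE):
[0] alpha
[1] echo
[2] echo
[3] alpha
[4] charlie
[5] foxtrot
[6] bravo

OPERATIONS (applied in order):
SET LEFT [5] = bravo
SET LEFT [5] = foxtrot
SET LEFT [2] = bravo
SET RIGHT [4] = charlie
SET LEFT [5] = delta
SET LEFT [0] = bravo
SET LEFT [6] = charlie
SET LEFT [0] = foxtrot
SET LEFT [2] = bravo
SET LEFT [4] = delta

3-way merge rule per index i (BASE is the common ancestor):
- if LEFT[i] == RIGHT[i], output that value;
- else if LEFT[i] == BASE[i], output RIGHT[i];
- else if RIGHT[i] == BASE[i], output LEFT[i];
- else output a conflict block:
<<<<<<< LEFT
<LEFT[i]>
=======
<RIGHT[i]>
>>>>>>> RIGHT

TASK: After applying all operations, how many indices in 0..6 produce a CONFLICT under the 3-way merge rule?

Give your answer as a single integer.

Final LEFT:  [foxtrot, echo, bravo, alpha, delta, delta, charlie]
Final RIGHT: [alpha, echo, echo, alpha, charlie, foxtrot, bravo]
i=0: L=foxtrot, R=alpha=BASE -> take LEFT -> foxtrot
i=1: L=echo R=echo -> agree -> echo
i=2: L=bravo, R=echo=BASE -> take LEFT -> bravo
i=3: L=alpha R=alpha -> agree -> alpha
i=4: L=delta, R=charlie=BASE -> take LEFT -> delta
i=5: L=delta, R=foxtrot=BASE -> take LEFT -> delta
i=6: L=charlie, R=bravo=BASE -> take LEFT -> charlie
Conflict count: 0

Answer: 0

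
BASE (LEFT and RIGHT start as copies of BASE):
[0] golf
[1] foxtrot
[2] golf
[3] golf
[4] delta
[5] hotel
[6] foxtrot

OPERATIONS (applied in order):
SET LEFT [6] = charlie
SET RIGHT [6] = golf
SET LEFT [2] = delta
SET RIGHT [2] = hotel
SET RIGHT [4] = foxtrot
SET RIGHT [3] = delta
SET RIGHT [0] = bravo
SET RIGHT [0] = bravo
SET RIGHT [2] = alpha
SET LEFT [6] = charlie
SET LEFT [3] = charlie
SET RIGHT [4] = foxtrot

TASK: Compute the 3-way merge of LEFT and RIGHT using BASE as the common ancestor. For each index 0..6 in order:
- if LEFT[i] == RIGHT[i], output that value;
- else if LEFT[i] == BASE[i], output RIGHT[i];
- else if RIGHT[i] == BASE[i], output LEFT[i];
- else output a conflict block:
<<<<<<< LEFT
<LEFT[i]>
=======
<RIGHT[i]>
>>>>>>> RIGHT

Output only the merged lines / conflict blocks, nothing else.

Answer: bravo
foxtrot
<<<<<<< LEFT
delta
=======
alpha
>>>>>>> RIGHT
<<<<<<< LEFT
charlie
=======
delta
>>>>>>> RIGHT
foxtrot
hotel
<<<<<<< LEFT
charlie
=======
golf
>>>>>>> RIGHT

Derivation:
Final LEFT:  [golf, foxtrot, delta, charlie, delta, hotel, charlie]
Final RIGHT: [bravo, foxtrot, alpha, delta, foxtrot, hotel, golf]
i=0: L=golf=BASE, R=bravo -> take RIGHT -> bravo
i=1: L=foxtrot R=foxtrot -> agree -> foxtrot
i=2: BASE=golf L=delta R=alpha all differ -> CONFLICT
i=3: BASE=golf L=charlie R=delta all differ -> CONFLICT
i=4: L=delta=BASE, R=foxtrot -> take RIGHT -> foxtrot
i=5: L=hotel R=hotel -> agree -> hotel
i=6: BASE=foxtrot L=charlie R=golf all differ -> CONFLICT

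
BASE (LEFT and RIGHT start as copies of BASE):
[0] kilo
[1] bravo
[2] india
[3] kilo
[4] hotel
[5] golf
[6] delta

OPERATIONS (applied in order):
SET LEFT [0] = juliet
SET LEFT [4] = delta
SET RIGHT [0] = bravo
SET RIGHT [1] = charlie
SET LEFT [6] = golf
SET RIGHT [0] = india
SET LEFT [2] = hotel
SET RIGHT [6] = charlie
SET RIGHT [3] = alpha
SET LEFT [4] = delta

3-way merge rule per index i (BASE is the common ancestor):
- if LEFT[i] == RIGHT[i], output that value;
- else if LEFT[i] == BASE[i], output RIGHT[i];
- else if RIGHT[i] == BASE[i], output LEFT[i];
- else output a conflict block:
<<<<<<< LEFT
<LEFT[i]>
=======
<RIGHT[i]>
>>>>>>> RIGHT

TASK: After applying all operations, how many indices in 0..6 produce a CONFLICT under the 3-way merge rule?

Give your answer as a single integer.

Answer: 2

Derivation:
Final LEFT:  [juliet, bravo, hotel, kilo, delta, golf, golf]
Final RIGHT: [india, charlie, india, alpha, hotel, golf, charlie]
i=0: BASE=kilo L=juliet R=india all differ -> CONFLICT
i=1: L=bravo=BASE, R=charlie -> take RIGHT -> charlie
i=2: L=hotel, R=india=BASE -> take LEFT -> hotel
i=3: L=kilo=BASE, R=alpha -> take RIGHT -> alpha
i=4: L=delta, R=hotel=BASE -> take LEFT -> delta
i=5: L=golf R=golf -> agree -> golf
i=6: BASE=delta L=golf R=charlie all differ -> CONFLICT
Conflict count: 2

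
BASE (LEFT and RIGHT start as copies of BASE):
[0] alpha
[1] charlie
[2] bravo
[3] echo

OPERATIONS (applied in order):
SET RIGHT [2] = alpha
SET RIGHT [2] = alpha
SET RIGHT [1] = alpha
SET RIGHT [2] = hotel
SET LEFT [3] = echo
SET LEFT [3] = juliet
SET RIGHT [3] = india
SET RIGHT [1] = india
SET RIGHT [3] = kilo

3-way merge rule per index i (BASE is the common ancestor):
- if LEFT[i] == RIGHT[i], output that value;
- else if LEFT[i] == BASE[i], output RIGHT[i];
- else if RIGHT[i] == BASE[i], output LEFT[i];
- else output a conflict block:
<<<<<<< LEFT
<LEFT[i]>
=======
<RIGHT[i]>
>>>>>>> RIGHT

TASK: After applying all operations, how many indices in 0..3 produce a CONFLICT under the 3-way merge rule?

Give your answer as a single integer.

Answer: 1

Derivation:
Final LEFT:  [alpha, charlie, bravo, juliet]
Final RIGHT: [alpha, india, hotel, kilo]
i=0: L=alpha R=alpha -> agree -> alpha
i=1: L=charlie=BASE, R=india -> take RIGHT -> india
i=2: L=bravo=BASE, R=hotel -> take RIGHT -> hotel
i=3: BASE=echo L=juliet R=kilo all differ -> CONFLICT
Conflict count: 1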